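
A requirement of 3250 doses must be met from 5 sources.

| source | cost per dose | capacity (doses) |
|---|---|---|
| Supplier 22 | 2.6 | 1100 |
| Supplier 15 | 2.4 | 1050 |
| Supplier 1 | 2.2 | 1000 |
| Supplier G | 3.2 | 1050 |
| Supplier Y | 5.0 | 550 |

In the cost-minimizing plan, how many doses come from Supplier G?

100

Fill from the cheapest source first.
Supplier 1 (2.2): use full 1000 — 2250 doses to go.
Supplier 15 at 2.4: take all 1050 doses — 1200 still needed.
Take 1100 from Supplier 22 at 2.6 — need 100 more.
Supplier G at 3.2: take 100 of its 1050 — requirement met.
Supplier Y: unused.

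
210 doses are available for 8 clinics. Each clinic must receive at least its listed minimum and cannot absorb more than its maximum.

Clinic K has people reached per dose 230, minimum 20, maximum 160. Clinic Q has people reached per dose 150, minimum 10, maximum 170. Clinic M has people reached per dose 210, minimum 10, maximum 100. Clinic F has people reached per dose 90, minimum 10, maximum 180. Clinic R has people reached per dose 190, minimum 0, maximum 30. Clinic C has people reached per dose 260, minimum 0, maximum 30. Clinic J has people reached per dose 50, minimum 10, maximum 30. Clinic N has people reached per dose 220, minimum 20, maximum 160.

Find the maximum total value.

Meeting every minimum uses 20+10+10+10+0+0+10+20 = 80 doses, leaving 130.
Highest people reached per dose first: Clinic C 260 > Clinic K 230 > Clinic N 220 > Clinic M 210 > Clinic R 190 > Clinic Q 150 > Clinic F 90 > Clinic J 50.
Clinic C: +30 to 30 (cap) → 100 left.
Clinic K: +100 (room for 140) → 120. Pool exhausted.
Total = 230×120 + 150×10 + 210×10 + 90×10 + 260×30 + 50×10 + 220×20 = 44800.

44800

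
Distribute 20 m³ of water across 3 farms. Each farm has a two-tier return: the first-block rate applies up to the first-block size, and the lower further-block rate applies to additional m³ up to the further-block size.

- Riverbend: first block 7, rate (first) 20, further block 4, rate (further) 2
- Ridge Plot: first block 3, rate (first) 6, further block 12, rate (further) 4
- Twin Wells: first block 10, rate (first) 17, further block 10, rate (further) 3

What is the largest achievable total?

Rank every tier by rate: Riverbend/T1 20 > Twin Wells/T1 17 > Ridge Plot/T1 6 > Ridge Plot/T2 4 > Twin Wells/T2 3 > Riverbend/T2 2.
Fill Riverbend T1 block (7 at 20) → 13 left.
Twin Wells/T1 (17): +10 → 3 left.
Ridge Plot T1 at 6: fill all 3 → 0 left.
Total = 20×7 + 17×10 + 6×3 = 328.

328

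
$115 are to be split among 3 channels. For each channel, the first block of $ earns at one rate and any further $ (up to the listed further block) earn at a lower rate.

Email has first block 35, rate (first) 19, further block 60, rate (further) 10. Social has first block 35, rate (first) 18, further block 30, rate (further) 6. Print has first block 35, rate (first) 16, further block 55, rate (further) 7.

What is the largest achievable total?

1955

Treat each block as its own option and order by rate: Email/T1 19 > Social/T1 18 > Print/T1 16 > Email/T2 10 > Print/T2 7 > Social/T2 6.
Email T1 at 19: fill all 35 — 80 left.
Social/T1 (18): +35 — 45 left.
Print/T1 (16): +35 — 10 left.
Email T2 at 10: only 10 left, fill 10.
Total = 19×35 + 18×35 + 16×35 + 10×10 = 1955.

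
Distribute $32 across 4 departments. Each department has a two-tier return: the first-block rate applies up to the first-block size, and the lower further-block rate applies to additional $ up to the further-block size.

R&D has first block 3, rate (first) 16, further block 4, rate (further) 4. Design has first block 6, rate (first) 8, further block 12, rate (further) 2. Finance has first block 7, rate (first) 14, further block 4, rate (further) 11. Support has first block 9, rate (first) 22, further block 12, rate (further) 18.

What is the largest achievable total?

Rank every tier by rate: Support/first 22 > Support/second 18 > R&D/first 16 > Finance/first 14 > Finance/second 11 > Design/first 8 > R&D/second 4 > Design/second 2.
Fill Support first block (9 at 22) → 23 left.
Support second at 18: fill all 12 → 11 left.
R&D/first (16): +3 → 8 left.
Finance/first (14): +7 → 1 left.
Finance second at 11: only 1 left, fill 1.
Total = 22×9 + 18×12 + 16×3 + 14×7 + 11×1 = 571.

571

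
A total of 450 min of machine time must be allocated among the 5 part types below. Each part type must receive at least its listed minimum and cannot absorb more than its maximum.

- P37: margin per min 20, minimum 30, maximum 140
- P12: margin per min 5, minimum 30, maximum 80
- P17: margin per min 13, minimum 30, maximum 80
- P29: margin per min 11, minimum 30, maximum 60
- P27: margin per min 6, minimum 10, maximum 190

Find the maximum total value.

5490

Meeting every minimum uses 30+30+30+30+10 = 130 min, leaving 320.
Rank by margin per min: P37 20 > P17 13 > P29 11 > P27 6 > P12 5.
P37 takes 110 more to reach its cap of 140 → 210 left.
P17 takes 50 more to reach its cap of 80 → 160 left.
P29: +30 to 60 (cap) → 130 left.
P27: +130 (room for 180) → 140. Pool exhausted.
Total = 20×140 + 5×30 + 13×80 + 11×60 + 6×140 = 5490.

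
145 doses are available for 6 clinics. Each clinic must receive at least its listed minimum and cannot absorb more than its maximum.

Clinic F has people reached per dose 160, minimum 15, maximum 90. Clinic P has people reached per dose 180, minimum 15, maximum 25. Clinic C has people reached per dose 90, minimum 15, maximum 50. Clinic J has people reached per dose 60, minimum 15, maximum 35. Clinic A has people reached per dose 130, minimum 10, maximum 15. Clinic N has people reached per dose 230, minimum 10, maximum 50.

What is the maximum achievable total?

24350

Meeting every minimum uses 15+15+15+15+10+10 = 80 doses, leaving 65.
Order the clinics by people reached per dose: Clinic N 230 > Clinic P 180 > Clinic F 160 > Clinic A 130 > Clinic C 90 > Clinic J 60.
Clinic N takes 40 more to reach its cap of 50 → 25 left.
Clinic P: +10 to 25 (cap) → 15 left.
Only 15 left; Clinic F takes them to reach 30.
Total = 160×30 + 180×25 + 90×15 + 60×15 + 130×10 + 230×50 = 24350.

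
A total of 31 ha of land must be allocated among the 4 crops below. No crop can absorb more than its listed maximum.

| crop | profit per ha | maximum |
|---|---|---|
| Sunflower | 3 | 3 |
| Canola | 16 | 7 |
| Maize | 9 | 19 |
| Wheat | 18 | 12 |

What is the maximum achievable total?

436

Rank by profit per ha: Wheat 18 > Canola 16 > Maize 9 > Sunflower 3.
Wheat: +12 to 12 (cap) — 19 left.
Canola: +7 to 7 (cap) — 12 left.
Only 12 left; Maize takes them to reach 12.
Total = 16×7 + 9×12 + 18×12 = 436.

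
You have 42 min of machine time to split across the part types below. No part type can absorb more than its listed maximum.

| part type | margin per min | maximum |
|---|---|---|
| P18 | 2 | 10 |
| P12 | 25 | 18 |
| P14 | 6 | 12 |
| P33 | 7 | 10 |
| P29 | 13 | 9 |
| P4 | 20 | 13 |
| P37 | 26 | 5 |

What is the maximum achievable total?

Rank by margin per min: P37 26 > P12 25 > P4 20 > P29 13 > P33 7 > P14 6 > P18 2.
Give P37 5 to hit its cap of 5 ; 37 left.
P12: +18 to 18 (cap) ; 19 left.
Give P4 13 to hit its cap of 13 ; 6 left.
P29 has room for 9 but only 6 remain, so it gets 6.
Total = 25×18 + 13×6 + 20×13 + 26×5 = 918.

918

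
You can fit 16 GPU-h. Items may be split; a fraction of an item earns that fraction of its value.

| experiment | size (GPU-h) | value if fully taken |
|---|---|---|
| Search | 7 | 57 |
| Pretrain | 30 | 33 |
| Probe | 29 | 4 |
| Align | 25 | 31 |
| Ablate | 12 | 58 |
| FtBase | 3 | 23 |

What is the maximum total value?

109

Rank by value-to-size ratio: Search 57/7≈8.14, FtBase 23/3≈7.67, Ablate 58/12≈4.83, Align 31/25≈1.24, Pretrain 33/30≈1.1, Probe 4/29≈0.138.
Search: take in full, 7 GPU-h for value 57 — 9 left.
FtBase: take in full, 3 GPU-h for value 23 — 6 left.
6 GPU-h left: a 6/12 share of Ablate gives 58×6/12 = 29.
Total value = 109.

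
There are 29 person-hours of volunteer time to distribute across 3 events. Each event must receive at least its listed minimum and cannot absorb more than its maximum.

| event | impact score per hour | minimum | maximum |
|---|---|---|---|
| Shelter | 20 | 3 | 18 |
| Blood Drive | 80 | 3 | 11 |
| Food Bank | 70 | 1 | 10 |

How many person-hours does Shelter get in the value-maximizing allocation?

8

Meeting every minimum uses 3+3+1 = 7 person-hours, leaving 22.
Order the events by impact score per hour: Blood Drive 80 > Food Bank 70 > Shelter 20.
Blood Drive: +8 to 11 (cap) ; 14 left.
Food Bank: +9 to 10 (cap) ; 5 left.
Shelter: +5 (room for 15) → 8. Pool exhausted.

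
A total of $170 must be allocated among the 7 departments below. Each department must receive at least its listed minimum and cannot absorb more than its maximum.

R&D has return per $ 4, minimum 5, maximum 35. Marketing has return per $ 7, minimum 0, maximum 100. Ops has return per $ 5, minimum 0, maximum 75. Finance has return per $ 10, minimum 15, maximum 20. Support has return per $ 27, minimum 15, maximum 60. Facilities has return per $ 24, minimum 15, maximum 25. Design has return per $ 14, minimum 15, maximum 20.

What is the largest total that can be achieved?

3000

Meeting every minimum uses 5+0+0+15+15+15+15 = 65 $, leaving 105.
Rank by return per $: Support 27 > Facilities 24 > Design 14 > Finance 10 > Marketing 7 > Ops 5 > R&D 4.
Support takes 45 more to reach its cap of 60 → 60 left.
Facilities takes 10 more to reach its cap of 25 → 50 left.
Give Design 5 more to hit its cap of 20 → 45 left.
Finance takes 5 more to reach its cap of 20 → 40 left.
Marketing: +40 (room for 100) → 40. Pool exhausted.
Total = 4×5 + 7×40 + 10×20 + 27×60 + 24×25 + 14×20 = 3000.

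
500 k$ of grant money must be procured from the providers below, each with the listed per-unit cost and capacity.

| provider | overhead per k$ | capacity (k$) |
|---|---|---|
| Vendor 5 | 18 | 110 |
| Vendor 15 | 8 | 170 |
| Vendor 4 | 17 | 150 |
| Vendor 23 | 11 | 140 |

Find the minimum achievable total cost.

Cheapest first:
Take 170 from Vendor 15 at 8 → need 330 more.
Vendor 23 (11): use full 140 → 190 k$ to go.
Take 150 from Vendor 4 at 17 → need 40 more.
Vendor 5 at 18: take 40 of its 110 → requirement met.
Cost = 170×8 + 140×11 + 150×17 + 40×18 = 6170.

6170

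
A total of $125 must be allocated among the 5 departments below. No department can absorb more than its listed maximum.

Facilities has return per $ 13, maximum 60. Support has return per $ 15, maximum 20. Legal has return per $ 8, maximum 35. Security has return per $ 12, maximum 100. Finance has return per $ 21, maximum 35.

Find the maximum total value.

Highest return per $ first: Finance 21 > Support 15 > Facilities 13 > Security 12 > Legal 8.
Give Finance 35 to hit its cap of 35 → 90 left.
Give Support 20 to hit its cap of 20 → 70 left.
Facilities takes 60 to reach its cap of 60 → 10 left.
Security has room for 100 but only 10 remain, so it gets 10.
Total = 13×60 + 15×20 + 12×10 + 21×35 = 1935.

1935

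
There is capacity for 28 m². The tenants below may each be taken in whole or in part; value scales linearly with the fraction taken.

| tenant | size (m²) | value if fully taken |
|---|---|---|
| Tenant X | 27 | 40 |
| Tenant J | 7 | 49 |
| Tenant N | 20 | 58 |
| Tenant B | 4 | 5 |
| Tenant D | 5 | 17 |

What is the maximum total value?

112.4

Sort by value density: Tenant J 49/7≈7, Tenant D 17/5≈3.4, Tenant N 58/20≈2.9, Tenant X 40/27≈1.48, Tenant B 5/4≈1.25.
Tenant J: take in full, 7 m² for value 49 → 21 left.
All 5 m² of Tenant D fit (value 17) → 16 remain.
16 m² left: a 16/20 share of Tenant N gives 58×16/20 = 46.4.
Total value = 112.4.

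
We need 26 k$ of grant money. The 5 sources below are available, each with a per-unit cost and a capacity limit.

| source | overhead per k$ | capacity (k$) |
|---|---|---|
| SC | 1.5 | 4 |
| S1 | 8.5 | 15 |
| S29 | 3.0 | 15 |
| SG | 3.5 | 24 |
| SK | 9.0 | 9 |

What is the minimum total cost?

75.5

Fill from the cheapest source first.
SC at 1.5: take all 4 k$ — 22 still needed.
S29 (3.0): use full 15 — 7 k$ to go.
Take 7 from SG at 3.5 to finish.
S1, SK: unused.
Cost = 4×1.5 + 15×3.0 + 7×3.5 = 75.5.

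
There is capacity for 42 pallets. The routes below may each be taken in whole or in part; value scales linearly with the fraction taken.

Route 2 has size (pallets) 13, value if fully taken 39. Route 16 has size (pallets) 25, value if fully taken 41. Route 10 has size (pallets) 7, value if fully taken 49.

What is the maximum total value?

Rank by value-to-size ratio: Route 10 49/7≈7, Route 2 39/13≈3, Route 16 41/25≈1.64.
All 7 pallets of Route 10 fit (value 49) → 35 remain.
All 13 pallets of Route 2 fit (value 39) → 22 remain.
22 pallets left: a 22/25 share of Route 16 gives 41×22/25 = 36.08.
Total value = 124.08.

124.08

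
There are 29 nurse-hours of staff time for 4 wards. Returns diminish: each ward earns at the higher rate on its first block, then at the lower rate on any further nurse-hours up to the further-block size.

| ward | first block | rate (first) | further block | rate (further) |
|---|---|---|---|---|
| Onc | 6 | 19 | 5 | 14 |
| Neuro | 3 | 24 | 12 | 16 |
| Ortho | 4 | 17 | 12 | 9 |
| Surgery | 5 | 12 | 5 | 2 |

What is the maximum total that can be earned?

502

Rank every tier by rate: Neuro/T1 24 > Onc/T1 19 > Ortho/T1 17 > Neuro/T2 16 > Onc/T2 14 > Surgery/T1 12 > Ortho/T2 9 > Surgery/T2 2.
Neuro/T1 (24): +3 — 26 left.
Onc/T1 (19): +6 — 20 left.
Ortho/T1 (17): +4 — 16 left.
Neuro T2 at 16: fill all 12 — 4 left.
4 remain; put them into Onc T2 at 14.
Total = 24×3 + 19×6 + 17×4 + 16×12 + 14×4 = 502.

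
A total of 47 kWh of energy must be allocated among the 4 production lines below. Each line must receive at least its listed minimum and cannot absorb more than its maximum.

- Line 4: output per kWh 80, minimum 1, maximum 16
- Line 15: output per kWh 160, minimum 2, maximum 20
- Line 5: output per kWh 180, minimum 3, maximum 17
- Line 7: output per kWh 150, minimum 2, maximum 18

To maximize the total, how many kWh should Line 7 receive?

9

Meeting every minimum uses 1+2+3+2 = 8 kWh, leaving 39.
Order the production lines by output per kWh: Line 5 180 > Line 15 160 > Line 7 150 > Line 4 80.
Give Line 5 14 more to hit its cap of 17 ; 25 left.
Line 15: +18 to 20 (cap) ; 7 left.
Line 7: +7 (room for 16) → 9. Pool exhausted.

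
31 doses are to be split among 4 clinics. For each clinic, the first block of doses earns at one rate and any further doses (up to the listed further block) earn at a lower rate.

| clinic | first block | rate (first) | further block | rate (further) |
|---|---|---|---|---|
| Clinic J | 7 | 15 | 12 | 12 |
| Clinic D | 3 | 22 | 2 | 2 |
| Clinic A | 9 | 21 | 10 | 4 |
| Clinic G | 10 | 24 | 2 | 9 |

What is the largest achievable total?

624

Rank every tier by rate: Clinic G/first 24 > Clinic D/first 22 > Clinic A/first 21 > Clinic J/first 15 > Clinic J/second 12 > Clinic G/second 9 > Clinic A/second 4 > Clinic D/second 2.
Fill Clinic G first block (10 at 24) — 21 left.
Clinic D first at 22: fill all 3 — 18 left.
Clinic A/first (21): +9 — 9 left.
Clinic J first at 15: fill all 7 — 2 left.
Clinic J/second: +2 of 12 at 12; pool empty.
Total = 24×10 + 22×3 + 21×9 + 15×7 + 12×2 = 624.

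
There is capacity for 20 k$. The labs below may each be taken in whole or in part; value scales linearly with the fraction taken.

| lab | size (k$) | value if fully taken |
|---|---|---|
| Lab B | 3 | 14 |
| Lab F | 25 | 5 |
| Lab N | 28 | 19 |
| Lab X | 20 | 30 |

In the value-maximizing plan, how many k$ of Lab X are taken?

Best value per unit of size first: Lab B 14/3≈4.67, Lab X 30/20≈1.5, Lab N 19/28≈0.679, Lab F 5/25≈0.2.
Take all of Lab B (3 k$, value 14) ; 17 k$ left.
Fill the last 17 k$ with part of Lab X: 17/20 of it earns 25.5.

17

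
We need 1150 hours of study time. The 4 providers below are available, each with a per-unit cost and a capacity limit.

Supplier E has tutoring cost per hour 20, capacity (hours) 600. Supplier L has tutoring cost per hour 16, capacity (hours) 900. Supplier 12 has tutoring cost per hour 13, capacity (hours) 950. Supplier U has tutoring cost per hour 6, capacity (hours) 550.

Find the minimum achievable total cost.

11100

Cheapest first:
Supplier U at 6: take all 550 hours ; 600 still needed.
Supplier 12 at 13: take 600 of its 950 ; requirement met.
Supplier L, Supplier E: unused.
Cost = 550×6 + 600×13 = 11100.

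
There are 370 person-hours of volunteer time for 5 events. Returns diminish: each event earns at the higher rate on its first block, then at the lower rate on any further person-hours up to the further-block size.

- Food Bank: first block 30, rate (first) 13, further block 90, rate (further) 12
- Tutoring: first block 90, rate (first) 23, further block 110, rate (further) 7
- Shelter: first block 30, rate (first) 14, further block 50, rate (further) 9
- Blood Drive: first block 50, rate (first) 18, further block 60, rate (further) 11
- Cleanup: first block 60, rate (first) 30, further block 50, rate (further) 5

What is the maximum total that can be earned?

Treat each block as its own option and order by rate: Cleanup/first 30 > Tutoring/first 23 > Blood Drive/first 18 > Shelter/first 14 > Food Bank/first 13 > Food Bank/second 12 > Blood Drive/second 11 > Shelter/second 9 > Tutoring/second 7 > Cleanup/second 5.
Cleanup/first (30): +60 → 310 left.
Fill Tutoring first block (90 at 23) → 220 left.
Blood Drive/first (18): +50 → 170 left.
Shelter first at 14: fill all 30 → 140 left.
Fill Food Bank first block (30 at 13) → 110 left.
Fill Food Bank second block (90 at 12) → 20 left.
Blood Drive/second: +20 of 60 at 11; pool empty.
Total = 30×60 + 23×90 + 18×50 + 14×30 + 13×30 + 12×90 + 11×20 = 6880.

6880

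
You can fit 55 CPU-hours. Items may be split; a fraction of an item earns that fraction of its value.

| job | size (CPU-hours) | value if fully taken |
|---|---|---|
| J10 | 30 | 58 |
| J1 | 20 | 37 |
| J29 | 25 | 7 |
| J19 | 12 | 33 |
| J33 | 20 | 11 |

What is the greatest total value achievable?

115.05

Rank by value-to-size ratio: J19 33/12≈2.75, J10 58/30≈1.93, J1 37/20≈1.85, J33 11/20≈0.55, J29 7/25≈0.28.
All 12 CPU-hours of J19 fit (value 33) ; 43 remain.
Take all of J10 (30 CPU-hours, value 58) ; 13 CPU-hours left.
Only 13 CPU-hours remain; take 13/20 of J1 for value 37×13/20 = 24.05.
Total value = 115.05.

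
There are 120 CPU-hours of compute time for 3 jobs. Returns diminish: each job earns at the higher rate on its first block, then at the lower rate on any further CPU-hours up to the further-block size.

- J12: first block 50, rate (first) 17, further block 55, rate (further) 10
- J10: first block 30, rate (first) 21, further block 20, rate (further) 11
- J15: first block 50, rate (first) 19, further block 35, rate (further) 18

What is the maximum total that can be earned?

2295

Order all 6 blocks by rate: J10/first 21 > J15/first 19 > J15/second 18 > J12/first 17 > J10/second 11 > J12/second 10.
J10 first at 21: fill all 30 → 90 left.
Fill J15 first block (50 at 19) → 40 left.
Fill J15 second block (35 at 18) → 5 left.
J12/first: +5 of 50 at 17; pool empty.
Total = 21×30 + 19×50 + 18×35 + 17×5 = 2295.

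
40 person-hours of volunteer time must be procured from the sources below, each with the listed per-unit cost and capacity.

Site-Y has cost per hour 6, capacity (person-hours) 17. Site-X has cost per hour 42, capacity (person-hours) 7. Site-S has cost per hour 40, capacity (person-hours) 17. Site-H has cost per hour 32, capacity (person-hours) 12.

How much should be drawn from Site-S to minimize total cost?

11

Use sources in increasing cost order.
Site-Y at 6: take all 17 person-hours → 23 still needed.
Site-H at 32: take all 12 person-hours → 11 still needed.
Take 11 from Site-S at 40 to finish.
Site-X: unused.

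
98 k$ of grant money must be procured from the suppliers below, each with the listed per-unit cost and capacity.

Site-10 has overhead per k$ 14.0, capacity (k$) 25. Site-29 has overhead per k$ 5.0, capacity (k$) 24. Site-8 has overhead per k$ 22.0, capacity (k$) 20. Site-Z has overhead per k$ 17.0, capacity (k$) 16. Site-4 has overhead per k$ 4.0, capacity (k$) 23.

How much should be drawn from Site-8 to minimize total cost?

Use suppliers in increasing cost order.
Take 23 from Site-4 at 4.0 ; need 75 more.
Site-29 at 5.0: take all 24 k$ ; 51 still needed.
Site-10 at 14.0: take all 25 k$ ; 26 still needed.
Site-Z (17.0): use full 16 ; 10 k$ to go.
Site-8 at 22.0: take 10 of its 20 ; requirement met.

10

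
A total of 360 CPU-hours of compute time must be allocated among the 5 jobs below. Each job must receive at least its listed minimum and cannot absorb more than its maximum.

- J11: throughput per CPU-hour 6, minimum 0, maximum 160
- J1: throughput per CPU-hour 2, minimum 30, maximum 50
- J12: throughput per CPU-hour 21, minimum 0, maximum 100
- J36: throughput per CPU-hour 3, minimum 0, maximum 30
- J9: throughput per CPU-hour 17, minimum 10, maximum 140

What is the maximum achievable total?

5080

Meeting every minimum uses 0+30+0+0+10 = 40 CPU-hours, leaving 320.
Rank by throughput per CPU-hour: J12 21 > J9 17 > J11 6 > J36 3 > J1 2.
J12 takes 100 more to reach its cap of 100 ; 220 left.
Give J9 130 more to hit its cap of 140 ; 90 left.
Only 90 left; J11 takes them to reach 90.
Total = 6×90 + 2×30 + 21×100 + 17×140 = 5080.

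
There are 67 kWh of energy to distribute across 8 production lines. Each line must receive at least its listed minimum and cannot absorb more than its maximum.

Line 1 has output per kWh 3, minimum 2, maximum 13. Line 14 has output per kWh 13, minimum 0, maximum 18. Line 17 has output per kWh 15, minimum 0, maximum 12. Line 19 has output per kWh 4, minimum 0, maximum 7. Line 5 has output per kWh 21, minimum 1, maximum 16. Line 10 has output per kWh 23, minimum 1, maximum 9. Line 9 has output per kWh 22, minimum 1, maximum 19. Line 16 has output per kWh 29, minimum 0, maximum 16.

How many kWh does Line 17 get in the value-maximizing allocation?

5

Meeting every minimum uses 2+0+0+0+1+1+1+0 = 5 kWh, leaving 62.
Rank by output per kWh: Line 16 29 > Line 10 23 > Line 9 22 > Line 5 21 > Line 17 15 > Line 14 13 > Line 19 4 > Line 1 3.
Line 16 takes 16 more to reach its cap of 16 — 46 left.
Line 10 takes 8 more to reach its cap of 9 — 38 left.
Give Line 9 18 more to hit its cap of 19 — 20 left.
Give Line 5 15 more to hit its cap of 16 — 5 left.
Line 17: +5 (room for 12) → 5. Pool exhausted.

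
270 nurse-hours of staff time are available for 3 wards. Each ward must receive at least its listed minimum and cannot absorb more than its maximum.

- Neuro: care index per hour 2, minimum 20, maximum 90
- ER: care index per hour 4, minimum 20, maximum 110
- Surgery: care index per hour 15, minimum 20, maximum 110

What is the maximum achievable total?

Meeting every minimum uses 20+20+20 = 60 nurse-hours, leaving 210.
Highest care index per hour first: Surgery 15 > ER 4 > Neuro 2.
Surgery takes 90 more to reach its cap of 110 ; 120 left.
Give ER 90 more to hit its cap of 110 ; 30 left.
Neuro has room for 70 more but only 30 remain, so it gets 50.
Total = 2×50 + 4×110 + 15×110 = 2190.

2190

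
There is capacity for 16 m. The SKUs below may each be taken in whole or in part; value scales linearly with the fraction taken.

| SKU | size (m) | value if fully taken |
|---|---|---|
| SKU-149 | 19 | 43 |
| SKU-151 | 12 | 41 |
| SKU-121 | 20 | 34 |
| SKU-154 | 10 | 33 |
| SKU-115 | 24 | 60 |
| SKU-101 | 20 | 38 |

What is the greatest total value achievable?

54.2

Rank by value-to-size ratio: SKU-151 41/12≈3.42, SKU-154 33/10≈3.3, SKU-115 60/24≈2.5, SKU-149 43/19≈2.26, SKU-101 38/20≈1.9, SKU-121 34/20≈1.7.
SKU-151: take in full, 12 m for value 41 — 4 left.
4 m left: a 4/10 share of SKU-154 gives 33×4/10 = 13.2.
Total value = 54.2.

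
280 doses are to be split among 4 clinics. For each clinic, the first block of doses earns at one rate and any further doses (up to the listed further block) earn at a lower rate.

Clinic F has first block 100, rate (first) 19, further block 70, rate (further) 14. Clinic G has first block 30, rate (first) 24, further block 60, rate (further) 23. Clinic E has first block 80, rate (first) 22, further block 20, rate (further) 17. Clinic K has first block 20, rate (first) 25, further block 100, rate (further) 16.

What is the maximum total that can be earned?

Treat each block as its own option and order by rate: Clinic K/tier1 25 > Clinic G/tier1 24 > Clinic G/tier2 23 > Clinic E/tier1 22 > Clinic F/tier1 19 > Clinic E/tier2 17 > Clinic K/tier2 16 > Clinic F/tier2 14.
Clinic K tier1 at 25: fill all 20 ; 260 left.
Clinic G tier1 at 24: fill all 30 ; 230 left.
Clinic G/tier2 (23): +60 ; 170 left.
Clinic E tier1 at 22: fill all 80 ; 90 left.
Clinic F/tier1: +90 of 100 at 19; pool empty.
Total = 25×20 + 24×30 + 23×60 + 22×80 + 19×90 = 6070.

6070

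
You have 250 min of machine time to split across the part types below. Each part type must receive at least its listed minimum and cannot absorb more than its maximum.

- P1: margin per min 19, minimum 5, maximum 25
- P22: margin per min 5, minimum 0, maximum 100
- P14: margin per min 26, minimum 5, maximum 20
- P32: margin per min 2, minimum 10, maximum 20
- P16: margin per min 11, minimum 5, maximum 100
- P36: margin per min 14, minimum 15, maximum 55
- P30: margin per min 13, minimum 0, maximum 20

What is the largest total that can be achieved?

Meeting every minimum uses 5+0+5+10+5+15+0 = 40 min, leaving 210.
Highest margin per min first: P14 26 > P1 19 > P36 14 > P30 13 > P16 11 > P22 5 > P32 2.
P14 takes 15 more to reach its cap of 20 — 195 left.
Give P1 20 more to hit its cap of 25 — 175 left.
P36 takes 40 more to reach its cap of 55 — 135 left.
P30 takes 20 more to reach its cap of 20 — 115 left.
P16: +95 to 100 (cap) — 20 left.
Only 20 left; P22 takes them to reach 20.
Total = 19×25 + 5×20 + 26×20 + 2×10 + 11×100 + 14×55 + 13×20 = 3245.

3245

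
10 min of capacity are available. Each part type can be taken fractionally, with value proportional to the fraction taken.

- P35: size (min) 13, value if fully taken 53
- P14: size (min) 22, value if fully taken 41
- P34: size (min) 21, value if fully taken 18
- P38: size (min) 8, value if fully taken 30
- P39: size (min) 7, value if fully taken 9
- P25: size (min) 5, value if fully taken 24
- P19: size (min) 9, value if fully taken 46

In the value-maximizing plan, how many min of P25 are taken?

1

Rank by value-to-size ratio: P19 46/9≈5.11, P25 24/5≈4.8, P35 53/13≈4.08, P38 30/8≈3.75, P14 41/22≈1.86, P39 9/7≈1.29, P34 18/21≈0.857.
P19: take in full, 9 min for value 46 — 1 left.
Fill the last 1 min with part of P25: 1/5 of it earns 4.8.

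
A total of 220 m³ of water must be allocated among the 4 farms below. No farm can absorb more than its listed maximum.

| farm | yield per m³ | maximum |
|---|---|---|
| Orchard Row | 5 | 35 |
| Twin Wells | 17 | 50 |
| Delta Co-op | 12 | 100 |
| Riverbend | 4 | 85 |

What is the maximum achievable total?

Order the farms by yield per m³: Twin Wells 17 > Delta Co-op 12 > Orchard Row 5 > Riverbend 4.
Twin Wells takes 50 to reach its cap of 50 ; 170 left.
Delta Co-op: +100 to 100 (cap) ; 70 left.
Orchard Row: +35 to 35 (cap) ; 35 left.
Only 35 left; Riverbend takes them to reach 35.
Total = 5×35 + 17×50 + 12×100 + 4×35 = 2365.

2365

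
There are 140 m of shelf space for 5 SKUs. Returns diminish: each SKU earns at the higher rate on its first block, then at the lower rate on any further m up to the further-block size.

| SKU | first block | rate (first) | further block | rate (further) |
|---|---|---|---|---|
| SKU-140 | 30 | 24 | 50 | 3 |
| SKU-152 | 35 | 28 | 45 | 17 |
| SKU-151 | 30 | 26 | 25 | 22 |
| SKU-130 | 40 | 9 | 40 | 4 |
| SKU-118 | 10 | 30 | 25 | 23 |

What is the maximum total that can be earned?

Rank every tier by rate: SKU-118/first 30 > SKU-152/first 28 > SKU-151/first 26 > SKU-140/first 24 > SKU-118/second 23 > SKU-151/second 22 > SKU-152/second 17 > SKU-130/first 9 > SKU-130/second 4 > SKU-140/second 3.
Fill SKU-118 first block (10 at 30) — 130 left.
SKU-152 first at 28: fill all 35 — 95 left.
Fill SKU-151 first block (30 at 26) — 65 left.
SKU-140 first at 24: fill all 30 — 35 left.
SKU-118/second (23): +25 — 10 left.
SKU-151/second: +10 of 25 at 22; pool empty.
Total = 30×10 + 28×35 + 26×30 + 24×30 + 23×25 + 22×10 = 3575.

3575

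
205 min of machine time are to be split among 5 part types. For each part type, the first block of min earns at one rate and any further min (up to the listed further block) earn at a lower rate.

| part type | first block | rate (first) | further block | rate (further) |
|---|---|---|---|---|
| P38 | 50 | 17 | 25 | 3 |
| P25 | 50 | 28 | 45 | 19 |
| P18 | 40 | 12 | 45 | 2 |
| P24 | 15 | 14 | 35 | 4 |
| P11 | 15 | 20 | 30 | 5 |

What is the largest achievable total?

Treat each block as its own option and order by rate: P25/first 28 > P11/first 20 > P25/second 19 > P38/first 17 > P24/first 14 > P18/first 12 > P11/second 5 > P24/second 4 > P38/second 3 > P18/second 2.
Fill P25 first block (50 at 28) — 155 left.
P11/first (20): +15 — 140 left.
P25/second (19): +45 — 95 left.
Fill P38 first block (50 at 17) — 45 left.
P24 first at 14: fill all 15 — 30 left.
30 remain; put them into P18 first at 12.
Total = 28×50 + 20×15 + 19×45 + 17×50 + 14×15 + 12×30 = 3975.

3975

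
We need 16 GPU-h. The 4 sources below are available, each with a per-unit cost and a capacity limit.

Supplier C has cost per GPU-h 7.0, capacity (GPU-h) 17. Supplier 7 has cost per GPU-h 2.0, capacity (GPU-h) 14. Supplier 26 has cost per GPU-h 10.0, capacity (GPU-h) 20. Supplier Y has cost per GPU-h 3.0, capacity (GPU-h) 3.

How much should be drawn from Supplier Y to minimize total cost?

2

Use sources in increasing cost order.
Supplier 7 at 2.0: take all 14 GPU-h — 2 still needed.
Take 2 from Supplier Y at 3.0 to finish.
Supplier C, Supplier 26: unused.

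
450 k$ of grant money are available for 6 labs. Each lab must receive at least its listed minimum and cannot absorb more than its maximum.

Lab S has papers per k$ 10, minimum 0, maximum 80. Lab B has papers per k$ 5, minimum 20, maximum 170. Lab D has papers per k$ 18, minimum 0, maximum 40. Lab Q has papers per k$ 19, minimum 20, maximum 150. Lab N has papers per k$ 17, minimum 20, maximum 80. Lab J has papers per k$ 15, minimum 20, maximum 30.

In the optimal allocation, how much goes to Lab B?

Meeting every minimum uses 0+20+0+20+20+20 = 80 k$, leaving 370.
Highest papers per k$ first: Lab Q 19 > Lab D 18 > Lab N 17 > Lab J 15 > Lab S 10 > Lab B 5.
Lab Q: +130 to 150 (cap) → 240 left.
Lab D: +40 to 40 (cap) → 200 left.
Give Lab N 60 more to hit its cap of 80 → 140 left.
Give Lab J 10 more to hit its cap of 30 → 130 left.
Lab S: +80 to 80 (cap) → 50 left.
Only 50 left; Lab B takes them to reach 70.

70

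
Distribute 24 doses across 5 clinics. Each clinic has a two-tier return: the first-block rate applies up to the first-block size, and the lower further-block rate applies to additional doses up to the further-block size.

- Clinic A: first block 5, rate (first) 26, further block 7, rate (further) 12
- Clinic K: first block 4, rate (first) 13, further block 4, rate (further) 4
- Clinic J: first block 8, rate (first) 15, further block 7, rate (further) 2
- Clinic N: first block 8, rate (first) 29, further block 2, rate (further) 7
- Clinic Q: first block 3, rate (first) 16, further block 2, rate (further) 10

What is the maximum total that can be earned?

Treat each block as its own option and order by rate: Clinic N/tier1 29 > Clinic A/tier1 26 > Clinic Q/tier1 16 > Clinic J/tier1 15 > Clinic K/tier1 13 > Clinic A/tier2 12 > Clinic Q/tier2 10 > Clinic N/tier2 7 > Clinic K/tier2 4 > Clinic J/tier2 2.
Clinic N tier1 at 29: fill all 8 → 16 left.
Clinic A/tier1 (26): +5 → 11 left.
Clinic Q/tier1 (16): +3 → 8 left.
Fill Clinic J tier1 block (8 at 15) → 0 left.
Total = 29×8 + 26×5 + 16×3 + 15×8 = 530.

530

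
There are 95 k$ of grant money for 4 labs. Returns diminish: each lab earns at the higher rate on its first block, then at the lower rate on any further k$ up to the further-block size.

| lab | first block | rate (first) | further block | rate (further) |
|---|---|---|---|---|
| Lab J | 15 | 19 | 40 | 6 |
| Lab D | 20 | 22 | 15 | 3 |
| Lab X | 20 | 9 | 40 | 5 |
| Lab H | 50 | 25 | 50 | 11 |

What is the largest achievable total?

Treat each block as its own option and order by rate: Lab H/first 25 > Lab D/first 22 > Lab J/first 19 > Lab H/second 11 > Lab X/first 9 > Lab J/second 6 > Lab X/second 5 > Lab D/second 3.
Lab H first at 25: fill all 50 → 45 left.
Fill Lab D first block (20 at 22) → 25 left.
Lab J first at 19: fill all 15 → 10 left.
Lab H/second: +10 of 50 at 11; pool empty.
Total = 25×50 + 22×20 + 19×15 + 11×10 = 2085.

2085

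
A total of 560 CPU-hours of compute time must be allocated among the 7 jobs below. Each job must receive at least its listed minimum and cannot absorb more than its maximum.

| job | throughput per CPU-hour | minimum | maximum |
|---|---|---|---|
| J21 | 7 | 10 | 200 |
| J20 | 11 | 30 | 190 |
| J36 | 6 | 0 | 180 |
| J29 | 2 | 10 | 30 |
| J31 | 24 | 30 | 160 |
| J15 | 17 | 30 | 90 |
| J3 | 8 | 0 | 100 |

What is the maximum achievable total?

Meeting every minimum uses 10+30+0+10+30+30+0 = 110 CPU-hours, leaving 450.
Highest throughput per CPU-hour first: J31 24 > J15 17 > J20 11 > J3 8 > J21 7 > J36 6 > J29 2.
Give J31 130 more to hit its cap of 160 → 320 left.
J15 takes 60 more to reach its cap of 90 → 260 left.
Give J20 160 more to hit its cap of 190 → 100 left.
J3 takes 100 more to reach its cap of 100 → 0 left.
Total = 7×10 + 11×190 + 2×10 + 24×160 + 17×90 + 8×100 = 8350.

8350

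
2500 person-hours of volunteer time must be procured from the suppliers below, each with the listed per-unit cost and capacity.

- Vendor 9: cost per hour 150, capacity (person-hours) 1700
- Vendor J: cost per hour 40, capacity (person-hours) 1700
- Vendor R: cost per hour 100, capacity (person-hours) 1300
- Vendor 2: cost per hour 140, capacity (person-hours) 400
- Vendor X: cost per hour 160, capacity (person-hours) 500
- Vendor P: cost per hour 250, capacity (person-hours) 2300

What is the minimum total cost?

Cheapest first:
Vendor J (40): use full 1700 ; 800 person-hours to go.
Vendor R at 100: take 800 of its 1300 ; requirement met.
Vendor 2, Vendor 9, Vendor X, Vendor P: unused.
Cost = 1700×40 + 800×100 = 148000.

148000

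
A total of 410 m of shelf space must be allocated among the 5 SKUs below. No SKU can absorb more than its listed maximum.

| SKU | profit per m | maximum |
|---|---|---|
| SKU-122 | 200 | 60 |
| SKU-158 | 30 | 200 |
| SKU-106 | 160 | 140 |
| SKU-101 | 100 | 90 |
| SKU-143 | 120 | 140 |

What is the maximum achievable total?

58200

Highest profit per m first: SKU-122 200 > SKU-106 160 > SKU-143 120 > SKU-101 100 > SKU-158 30.
Give SKU-122 60 to hit its cap of 60 — 350 left.
SKU-106: +140 to 140 (cap) — 210 left.
Give SKU-143 140 to hit its cap of 140 — 70 left.
SKU-101 has room for 90 but only 70 remain, so it gets 70.
Total = 200×60 + 160×140 + 100×70 + 120×140 = 58200.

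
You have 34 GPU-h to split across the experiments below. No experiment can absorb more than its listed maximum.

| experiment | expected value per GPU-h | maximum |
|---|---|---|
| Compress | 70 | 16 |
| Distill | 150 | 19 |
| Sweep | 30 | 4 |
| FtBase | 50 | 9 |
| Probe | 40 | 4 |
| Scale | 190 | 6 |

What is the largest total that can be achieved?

4620

Rank by expected value per GPU-h: Scale 190 > Distill 150 > Compress 70 > FtBase 50 > Probe 40 > Sweep 30.
Scale takes 6 to reach its cap of 6 ; 28 left.
Give Distill 19 to hit its cap of 19 ; 9 left.
Compress: +9 (room for 16) → 9. Pool exhausted.
Total = 70×9 + 150×19 + 190×6 = 4620.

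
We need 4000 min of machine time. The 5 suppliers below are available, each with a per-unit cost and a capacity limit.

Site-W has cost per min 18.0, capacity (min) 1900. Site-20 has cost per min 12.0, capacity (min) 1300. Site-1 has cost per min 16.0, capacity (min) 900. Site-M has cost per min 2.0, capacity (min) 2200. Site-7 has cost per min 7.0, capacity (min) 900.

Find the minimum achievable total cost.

Cheapest first:
Site-M (2.0): use full 2200 — 1800 min to go.
Site-7 at 7.0: take all 900 min — 900 still needed.
Site-20 (12.0): take the remaining 900 — done.
Site-1, Site-W: unused.
Cost = 2200×2.0 + 900×7.0 + 900×12.0 = 21500.

21500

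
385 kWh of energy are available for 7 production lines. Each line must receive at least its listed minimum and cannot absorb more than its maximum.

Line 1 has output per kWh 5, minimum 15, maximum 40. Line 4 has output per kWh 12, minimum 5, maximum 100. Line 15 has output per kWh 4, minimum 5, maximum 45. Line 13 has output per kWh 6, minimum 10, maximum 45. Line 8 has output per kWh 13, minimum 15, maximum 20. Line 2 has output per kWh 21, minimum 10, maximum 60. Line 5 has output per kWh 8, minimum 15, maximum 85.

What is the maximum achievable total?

Meeting every minimum uses 15+5+5+10+15+10+15 = 75 kWh, leaving 310.
Order the production lines by output per kWh: Line 2 21 > Line 8 13 > Line 4 12 > Line 5 8 > Line 13 6 > Line 1 5 > Line 15 4.
Line 2: +50 to 60 (cap) — 260 left.
Line 8 takes 5 more to reach its cap of 20 — 255 left.
Give Line 4 95 more to hit its cap of 100 — 160 left.
Line 5: +70 to 85 (cap) — 90 left.
Line 13: +35 to 45 (cap) — 55 left.
Give Line 1 25 more to hit its cap of 40 — 30 left.
Line 15 has room for 40 more but only 30 remain, so it gets 35.
Total = 5×40 + 12×100 + 4×35 + 6×45 + 13×20 + 21×60 + 8×85 = 4010.

4010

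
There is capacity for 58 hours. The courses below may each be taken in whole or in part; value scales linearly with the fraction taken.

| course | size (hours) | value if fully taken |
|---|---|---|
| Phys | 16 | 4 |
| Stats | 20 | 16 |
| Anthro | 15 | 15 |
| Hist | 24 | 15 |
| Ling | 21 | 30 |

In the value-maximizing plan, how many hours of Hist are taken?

2

Sort by value density: Ling 30/21≈1.43, Anthro 15/15≈1, Stats 16/20≈0.8, Hist 15/24≈0.625, Phys 4/16≈0.25.
All 21 hours of Ling fit (value 30) — 37 remain.
Take all of Anthro (15 hours, value 15) — 22 hours left.
All 20 hours of Stats fit (value 16) — 2 remain.
Fill the last 2 hours with part of Hist: 2/24 of it earns 1.25.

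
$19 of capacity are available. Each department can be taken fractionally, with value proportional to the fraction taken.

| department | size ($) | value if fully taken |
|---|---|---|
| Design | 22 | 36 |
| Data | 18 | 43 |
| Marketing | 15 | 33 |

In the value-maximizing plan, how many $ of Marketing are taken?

1

Best value per unit of size first: Data 43/18≈2.39, Marketing 33/15≈2.2, Design 36/22≈1.64.
Take all of Data (18 $, value 43) — 1 $ left.
Only 1 $ remain; take 1/15 of Marketing for value 33×1/15 = 2.2.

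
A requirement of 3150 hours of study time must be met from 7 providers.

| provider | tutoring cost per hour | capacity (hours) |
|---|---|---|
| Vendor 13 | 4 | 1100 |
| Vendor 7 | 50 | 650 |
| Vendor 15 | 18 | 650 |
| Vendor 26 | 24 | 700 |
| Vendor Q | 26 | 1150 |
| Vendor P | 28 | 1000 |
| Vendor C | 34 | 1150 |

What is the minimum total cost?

51100

Cheapest first:
Take 1100 from Vendor 13 at 4 → need 2050 more.
Vendor 15 (18): use full 650 → 1400 hours to go.
Vendor 26 (24): use full 700 → 700 hours to go.
Vendor Q (26): take the remaining 700 → done.
Vendor P, Vendor C, Vendor 7: unused.
Cost = 1100×4 + 650×18 + 700×24 + 700×26 = 51100.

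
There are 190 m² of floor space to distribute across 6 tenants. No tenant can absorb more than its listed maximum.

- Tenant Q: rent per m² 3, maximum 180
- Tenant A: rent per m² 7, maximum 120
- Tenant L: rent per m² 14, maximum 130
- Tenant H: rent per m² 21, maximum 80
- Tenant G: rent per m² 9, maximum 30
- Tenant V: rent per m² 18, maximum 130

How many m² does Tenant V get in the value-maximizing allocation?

110

Order the tenants by rent per m²: Tenant H 21 > Tenant V 18 > Tenant L 14 > Tenant G 9 > Tenant A 7 > Tenant Q 3.
Tenant H: +80 to 80 (cap) → 110 left.
Tenant V: +110 (room for 130) → 110. Pool exhausted.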